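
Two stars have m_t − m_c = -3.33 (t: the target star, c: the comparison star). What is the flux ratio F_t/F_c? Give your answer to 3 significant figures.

21.5

F_t/F_c = 10^(−(m_t − m_c)/2.5) = 10^(3.33/2.5) = 10^1.332 = 21.48.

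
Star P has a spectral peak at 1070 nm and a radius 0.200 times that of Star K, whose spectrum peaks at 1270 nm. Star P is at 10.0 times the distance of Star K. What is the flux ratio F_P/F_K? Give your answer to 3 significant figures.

7.94×10^-4

Wien's law: T_P/T_K = λ_K/λ_P = 1270/1070 = 1.187.
L_P/L_K = (R_P/R_K)²(T_P/T_K)⁴ = (0.200)²(1.187)⁴ = 0.07939.
F_P/F_K = (L_P/L_K)/(d_P/d_K)² = 0.07939/(10.0)² = 7.939×10^-4.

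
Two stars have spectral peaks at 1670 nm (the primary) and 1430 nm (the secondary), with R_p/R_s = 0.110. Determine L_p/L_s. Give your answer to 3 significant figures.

0.00651

Wien's law gives T ∝ 1/λ_max, so T_p/T_s = λ_s/λ_p = 1430/1670 = 0.8563.
Then L ∝ R²T⁴ gives L_p/L_s = (0.110)² × (0.8563)⁴ = 0.01210 × 0.5376 = 0.006505.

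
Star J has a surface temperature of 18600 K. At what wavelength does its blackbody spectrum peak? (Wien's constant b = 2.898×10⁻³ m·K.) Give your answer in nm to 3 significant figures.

156 nm

λ_max = b/T = 2.898×10⁻³ / 18600 = 1.56×10^-7 m = 155.8 nm.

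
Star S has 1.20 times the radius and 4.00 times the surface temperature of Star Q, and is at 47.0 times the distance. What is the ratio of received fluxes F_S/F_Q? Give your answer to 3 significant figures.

0.167

L_S/L_Q = (R_S/R_Q)²(T_S/T_Q)⁴ = (1.20)² × (4.00)⁴ = 368.6.
F_S/F_Q = (L_S/L_Q)/(d_S/d_Q)² = 368.6 / (47.0)² = 0.1669.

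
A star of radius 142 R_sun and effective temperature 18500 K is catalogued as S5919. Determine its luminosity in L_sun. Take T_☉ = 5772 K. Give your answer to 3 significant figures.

2.13×10^6 L_sun

L/L_☉ = (R/R_☉)² (T/T_☉)⁴ = (142)² × (18500/5772)⁴
       = 2.016×10^4 × (3.205)⁴ = 2.016×10^4 × 105.5 = 2.128×10^6.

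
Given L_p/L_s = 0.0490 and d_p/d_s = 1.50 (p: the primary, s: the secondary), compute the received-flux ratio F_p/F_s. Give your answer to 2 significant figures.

0.022

F = L/(4πd²), so F_p/F_s = (L_p/L_s) / (d_p/d_s)²
= 0.0490 / (1.50)² = 0.0490 / 2.250 = 0.02178.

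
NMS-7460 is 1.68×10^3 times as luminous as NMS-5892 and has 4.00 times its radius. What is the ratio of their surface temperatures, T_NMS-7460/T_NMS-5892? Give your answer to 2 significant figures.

L ∝ R²T⁴ gives T ∝ (L/R²)^(1/4), so
T_NMS-7460/T_NMS-5892 = (1.68×10^3 / 4.00²)^(1/4) = (105.0)^(1/4) = 3.201.

3.2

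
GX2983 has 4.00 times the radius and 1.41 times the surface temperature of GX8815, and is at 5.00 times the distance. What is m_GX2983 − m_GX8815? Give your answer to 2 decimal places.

L_GX2983/L_GX8815 = (4.00)²(1.41)⁴ = 63.24.
F_GX2983/F_GX8815 = (L_GX2983/L_GX8815)/(d_GX2983/d_GX8815)² = 63.24/25.00 = 2.530.
m_GX2983 − m_GX8815 = −2.5 log₁₀(2.530) = -1.01.

-1.01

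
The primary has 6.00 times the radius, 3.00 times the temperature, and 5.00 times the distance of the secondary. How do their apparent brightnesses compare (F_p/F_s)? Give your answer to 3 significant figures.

L_p/L_s = (R_p/R_s)²(T_p/T_s)⁴ = (6.00)² × (3.00)⁴ = 2916.
F_p/F_s = (L_p/L_s)/(d_p/d_s)² = 2916 / (5.00)² = 116.6.

117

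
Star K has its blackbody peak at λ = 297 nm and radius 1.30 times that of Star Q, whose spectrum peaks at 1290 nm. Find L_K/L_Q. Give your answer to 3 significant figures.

Wien's law gives T ∝ 1/λ_max, so T_K/T_Q = λ_Q/λ_K = 1290/297 = 4.343.
Then L ∝ R²T⁴ gives L_K/L_Q = (1.30)² × (4.343)⁴ = 1.690 × 355.9 = 601.5.

601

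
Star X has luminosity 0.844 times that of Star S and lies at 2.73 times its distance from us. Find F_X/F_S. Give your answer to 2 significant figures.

F = L/(4πd²), so F_X/F_S = (L_X/L_S) / (d_X/d_S)²
= 0.844 / (2.73)² = 0.844 / 7.453 = 0.1132.

0.11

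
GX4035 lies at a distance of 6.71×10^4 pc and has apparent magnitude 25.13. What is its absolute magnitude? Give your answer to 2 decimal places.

M = m − 5 log₁₀(d/10 pc) = 25.13 − 5 log₁₀(6.71×10^4/10)
  = 25.13 − 5 × 3.827 = 25.13 − 19.13 = 6.00.

6.00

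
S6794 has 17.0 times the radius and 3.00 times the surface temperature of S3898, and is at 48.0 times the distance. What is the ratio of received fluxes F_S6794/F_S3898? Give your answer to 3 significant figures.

L_S6794/L_S3898 = (R_S6794/R_S3898)²(T_S6794/T_S3898)⁴ = (17.0)² × (3.00)⁴ = 2.341×10^4.
F_S6794/F_S3898 = (L_S6794/L_S3898)/(d_S6794/d_S3898)² = 2.341×10^4 / (48.0)² = 10.16.

10.2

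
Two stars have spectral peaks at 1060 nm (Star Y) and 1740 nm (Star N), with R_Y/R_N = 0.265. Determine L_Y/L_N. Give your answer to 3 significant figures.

Wien's law gives T ∝ 1/λ_max, so T_Y/T_N = λ_N/λ_Y = 1740/1060 = 1.642.
Then L ∝ R²T⁴ gives L_Y/L_N = (0.265)² × (1.642)⁴ = 0.07023 × 7.261 = 0.5099.

0.510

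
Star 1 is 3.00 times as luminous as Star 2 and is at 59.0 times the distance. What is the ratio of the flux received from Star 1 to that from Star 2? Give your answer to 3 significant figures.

8.62×10^-4

F = L/(4πd²), so F_1/F_2 = (L_1/L_2) / (d_1/d_2)²
= 3.00 / (59.0)² = 3.00 / 3481 = 8.618×10^-4.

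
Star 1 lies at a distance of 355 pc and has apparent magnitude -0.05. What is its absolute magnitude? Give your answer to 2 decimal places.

M = m − 5 log₁₀(d/10 pc) = -0.05 − 5 log₁₀(355/10)
  = -0.05 − 5 × 1.550 = -0.05 − 7.75 = -7.80.

-7.80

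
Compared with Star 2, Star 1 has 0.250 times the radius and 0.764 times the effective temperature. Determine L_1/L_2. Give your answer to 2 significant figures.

0.021

From the Stefan–Boltzmann law, L ∝ R²T⁴, so
L_1/L_2 = (R_1/R_2)² (T_1/T_2)⁴ = (0.250)² × (0.764)⁴ = 0.06250 × 0.3407 = 0.02129.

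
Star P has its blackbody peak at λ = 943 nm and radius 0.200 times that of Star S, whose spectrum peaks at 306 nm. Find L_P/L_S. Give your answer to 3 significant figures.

Wien's law gives T ∝ 1/λ_max, so T_P/T_S = λ_S/λ_P = 306/943 = 0.3245.
Then L ∝ R²T⁴ gives L_P/L_S = (0.200)² × (0.3245)⁴ = 0.04000 × 0.01109 = 4.435×10^-4.

4.44×10^-4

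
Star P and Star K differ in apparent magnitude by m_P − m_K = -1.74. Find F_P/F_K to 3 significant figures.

4.97

F_P/F_K = 10^(−(m_P − m_K)/2.5) = 10^(1.74/2.5) = 10^0.696 = 4.966.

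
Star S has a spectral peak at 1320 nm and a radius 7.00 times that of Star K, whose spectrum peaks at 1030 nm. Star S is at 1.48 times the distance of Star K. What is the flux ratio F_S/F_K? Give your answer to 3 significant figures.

Wien's law: T_S/T_K = λ_K/λ_S = 1030/1320 = 0.7803.
L_S/L_K = (R_S/R_K)²(T_S/T_K)⁴ = (7.00)²(0.7803)⁴ = 18.17.
F_S/F_K = (L_S/L_K)/(d_S/d_K)² = 18.17/(1.48)² = 8.293.

8.29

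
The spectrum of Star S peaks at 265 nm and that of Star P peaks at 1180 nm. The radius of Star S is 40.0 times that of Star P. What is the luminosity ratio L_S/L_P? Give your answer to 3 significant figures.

Wien's law gives T ∝ 1/λ_max, so T_S/T_P = λ_P/λ_S = 1180/265 = 4.453.
Then L ∝ R²T⁴ gives L_S/L_P = (40.0)² × (4.453)⁴ = 1600 × 393.1 = 6.290×10^5.

6.29×10^5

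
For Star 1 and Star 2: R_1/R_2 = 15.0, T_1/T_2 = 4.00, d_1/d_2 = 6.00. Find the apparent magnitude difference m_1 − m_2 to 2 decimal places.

-8.01

L_1/L_2 = (15.0)²(4.00)⁴ = 5.760×10^4.
F_1/F_2 = (L_1/L_2)/(d_1/d_2)² = 5.760×10^4/36.00 = 1600.
m_1 − m_2 = −2.5 log₁₀(1600) = -8.01.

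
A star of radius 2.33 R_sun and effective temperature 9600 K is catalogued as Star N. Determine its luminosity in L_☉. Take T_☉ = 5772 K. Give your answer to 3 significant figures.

41.5 L_☉

L/L_☉ = (R/R_☉)² (T/T_☉)⁴ = (2.33)² × (9600/5772)⁴
       = 5.429 × (1.663)⁴ = 5.429 × 7.652 = 41.54.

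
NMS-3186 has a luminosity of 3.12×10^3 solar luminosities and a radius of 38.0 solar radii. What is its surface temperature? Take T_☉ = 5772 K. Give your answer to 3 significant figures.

T/T_☉ = (L/L_☉)^(1/4) / (R/R_☉)^(1/2)
T = 5772 × (3.12×10^3)^(1/4) / √(38.0) = 5772 × 7.474 / 6.164 = 6998 K.

7.00×10^3 K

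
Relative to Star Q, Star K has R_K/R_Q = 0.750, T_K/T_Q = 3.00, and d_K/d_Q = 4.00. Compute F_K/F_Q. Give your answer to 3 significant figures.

2.85

L_K/L_Q = (R_K/R_Q)²(T_K/T_Q)⁴ = (0.750)² × (3.00)⁴ = 45.56.
F_K/F_Q = (L_K/L_Q)/(d_K/d_Q)² = 45.56 / (4.00)² = 2.848.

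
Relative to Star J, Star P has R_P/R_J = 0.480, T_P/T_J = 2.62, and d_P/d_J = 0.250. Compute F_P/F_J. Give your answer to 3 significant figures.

L_P/L_J = (R_P/R_J)²(T_P/T_J)⁴ = (0.480)² × (2.62)⁴ = 10.86.
F_P/F_J = (L_P/L_J)/(d_P/d_J)² = 10.86 / (0.250)² = 173.7.

174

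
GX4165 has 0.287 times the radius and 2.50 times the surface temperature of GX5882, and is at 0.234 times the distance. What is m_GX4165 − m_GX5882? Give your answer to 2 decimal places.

L_GX4165/L_GX5882 = (0.287)²(2.50)⁴ = 3.218.
F_GX4165/F_GX5882 = (L_GX4165/L_GX5882)/(d_GX4165/d_GX5882)² = 3.218/0.05476 = 58.76.
m_GX4165 − m_GX5882 = −2.5 log₁₀(58.76) = -4.42.

-4.42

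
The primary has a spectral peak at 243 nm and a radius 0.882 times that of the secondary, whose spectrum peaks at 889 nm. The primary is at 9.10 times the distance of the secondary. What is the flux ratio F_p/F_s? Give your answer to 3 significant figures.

Wien's law: T_p/T_s = λ_s/λ_p = 889/243 = 3.658.
L_p/L_s = (R_p/R_s)²(T_p/T_s)⁴ = (0.882)²(3.658)⁴ = 139.4.
F_p/F_s = (L_p/L_s)/(d_p/d_s)² = 139.4/(9.10)² = 1.683.

1.68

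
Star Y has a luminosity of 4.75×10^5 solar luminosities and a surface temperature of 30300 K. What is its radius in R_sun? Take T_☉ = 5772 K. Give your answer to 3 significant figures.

R/R_☉ = √(L/L_☉) / (T/T_☉)² = √(4.75×10^5) / (5.249)²
       = 689.2 / 27.56 = 25.01.

25.0 R_sun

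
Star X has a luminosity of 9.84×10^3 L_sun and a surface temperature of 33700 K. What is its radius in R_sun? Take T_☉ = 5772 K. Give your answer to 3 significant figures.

2.91 R_sun

R/R_☉ = √(L/L_☉) / (T/T_☉)² = √(9.84×10^3) / (5.839)²
       = 99.20 / 34.09 = 2.910.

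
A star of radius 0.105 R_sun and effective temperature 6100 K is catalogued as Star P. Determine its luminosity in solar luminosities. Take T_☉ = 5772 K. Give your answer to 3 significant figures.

0.0138 solar luminosities

L/L_☉ = (R/R_☉)² (T/T_☉)⁴ = (0.105)² × (6100/5772)⁴
       = 0.01102 × (1.057)⁴ = 0.01102 × 1.247 = 0.01375.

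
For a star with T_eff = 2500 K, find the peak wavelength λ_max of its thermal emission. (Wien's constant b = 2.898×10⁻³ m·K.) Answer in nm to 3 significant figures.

1.16×10^3 nm

λ_max = b/T = 2.898×10⁻³ / 2500 = 1.16×10^-6 m = 1159 nm.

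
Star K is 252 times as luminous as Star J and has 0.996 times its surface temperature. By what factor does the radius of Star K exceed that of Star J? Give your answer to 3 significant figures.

L ∝ R²T⁴ gives R ∝ √L / T², so
R_K/R_J = √(252) / (0.996)² = 15.87 / 0.9920 = 16.00.

16.0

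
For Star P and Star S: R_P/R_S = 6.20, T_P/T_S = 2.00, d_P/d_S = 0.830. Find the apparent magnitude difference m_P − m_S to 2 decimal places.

L_P/L_S = (6.20)²(2.00)⁴ = 615.0.
F_P/F_S = (L_P/L_S)/(d_P/d_S)² = 615.0/0.6889 = 892.8.
m_P − m_S = −2.5 log₁₀(892.8) = -7.38.

-7.38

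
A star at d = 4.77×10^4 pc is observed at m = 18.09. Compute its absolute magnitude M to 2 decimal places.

M = m − 5 log₁₀(d/10 pc) = 18.09 − 5 log₁₀(4.77×10^4/10)
  = 18.09 − 5 × 3.679 = 18.09 − 18.39 = -0.30.

-0.30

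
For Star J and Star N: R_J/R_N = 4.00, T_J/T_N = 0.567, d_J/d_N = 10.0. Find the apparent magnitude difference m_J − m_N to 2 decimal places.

4.45

L_J/L_N = (4.00)²(0.567)⁴ = 1.654.
F_J/F_N = (L_J/L_N)/(d_J/d_N)² = 1.654/100.0 = 0.01654.
m_J − m_N = −2.5 log₁₀(0.01654) = 4.45.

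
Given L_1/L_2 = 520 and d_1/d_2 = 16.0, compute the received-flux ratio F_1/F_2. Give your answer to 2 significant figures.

F = L/(4πd²), so F_1/F_2 = (L_1/L_2) / (d_1/d_2)²
= 520 / (16.0)² = 520 / 256.0 = 2.031.

2.0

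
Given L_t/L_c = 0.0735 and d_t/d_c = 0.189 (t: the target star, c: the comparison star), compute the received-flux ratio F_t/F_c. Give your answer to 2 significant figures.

2.1

F = L/(4πd²), so F_t/F_c = (L_t/L_c) / (d_t/d_c)²
= 0.0735 / (0.189)² = 0.0735 / 0.03572 = 2.058.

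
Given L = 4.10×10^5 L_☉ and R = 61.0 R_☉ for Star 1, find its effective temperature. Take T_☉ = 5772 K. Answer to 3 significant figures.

T/T_☉ = (L/L_☉)^(1/4) / (R/R_☉)^(1/2)
T = 5772 × (4.10×10^5)^(1/4) / √(61.0) = 5772 × 25.30 / 7.810 = 1.870×10^4 K.

1.87×10^4 K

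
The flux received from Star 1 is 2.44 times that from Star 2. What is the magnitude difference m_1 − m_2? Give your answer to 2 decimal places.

-0.97

m_1 − m_2 = −2.5 log₁₀(F_1/F_2) = −2.5 log₁₀(2.44) = −2.5 × (0.387) = -0.968.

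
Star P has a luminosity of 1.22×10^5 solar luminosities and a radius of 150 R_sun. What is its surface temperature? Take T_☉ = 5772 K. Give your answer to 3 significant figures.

8.81×10^3 K

T/T_☉ = (L/L_☉)^(1/4) / (R/R_☉)^(1/2)
T = 5772 × (1.22×10^5)^(1/4) / √(150) = 5772 × 18.69 / 12.25 = 8808 K.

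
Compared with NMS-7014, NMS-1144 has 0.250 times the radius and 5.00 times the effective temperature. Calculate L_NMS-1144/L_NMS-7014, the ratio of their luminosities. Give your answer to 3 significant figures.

From the Stefan–Boltzmann law, L ∝ R²T⁴, so
L_NMS-1144/L_NMS-7014 = (R_NMS-1144/R_NMS-7014)² (T_NMS-1144/T_NMS-7014)⁴ = (0.250)² × (5.00)⁴ = 0.06250 × 625.0 = 39.06.

39.1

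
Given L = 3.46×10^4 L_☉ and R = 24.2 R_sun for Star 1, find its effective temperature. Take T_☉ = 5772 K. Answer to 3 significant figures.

T/T_☉ = (L/L_☉)^(1/4) / (R/R_☉)^(1/2)
T = 5772 × (3.46×10^4)^(1/4) / √(24.2) = 5772 × 13.64 / 4.919 = 1.600×10^4 K.

1.60×10^4 K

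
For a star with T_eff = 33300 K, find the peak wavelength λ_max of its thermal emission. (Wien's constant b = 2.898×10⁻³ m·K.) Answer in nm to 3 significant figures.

λ_max = b/T = 2.898×10⁻³ / 33300 = 8.70×10^-8 m = 87.03 nm.

87.0 nm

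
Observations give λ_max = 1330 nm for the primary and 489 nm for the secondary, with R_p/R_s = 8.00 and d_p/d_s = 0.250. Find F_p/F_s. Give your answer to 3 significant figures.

Wien's law: T_p/T_s = λ_s/λ_p = 489/1330 = 0.3677.
L_p/L_s = (R_p/R_s)²(T_p/T_s)⁴ = (8.00)²(0.3677)⁴ = 1.170.
F_p/F_s = (L_p/L_s)/(d_p/d_s)² = 1.170/(0.250)² = 18.71.

18.7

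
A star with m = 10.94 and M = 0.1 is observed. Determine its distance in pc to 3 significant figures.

m − M = 5 log₁₀(d/10 pc)
10.94 − (0.1) = 10.84 = 5 log₁₀(d/10)
d = 10 × 10^(10.84/5) = 10 × 10^2.168 = 1472 pc.

1.47×10^3 pc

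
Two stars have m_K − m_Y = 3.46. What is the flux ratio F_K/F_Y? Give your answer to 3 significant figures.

0.0413

F_K/F_Y = 10^(−(m_K − m_Y)/2.5) = 10^(-3.46/2.5) = 10^-1.384 = 0.04130.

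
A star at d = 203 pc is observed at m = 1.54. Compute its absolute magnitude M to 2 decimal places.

M = m − 5 log₁₀(d/10 pc) = 1.54 − 5 log₁₀(203/10)
  = 1.54 − 5 × 1.307 = 1.54 − 6.54 = -5.00.

-5.00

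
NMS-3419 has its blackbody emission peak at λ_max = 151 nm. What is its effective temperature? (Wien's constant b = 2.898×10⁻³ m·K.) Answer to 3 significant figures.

T = b/λ_max = 2.898×10⁻³ / (151×10⁻⁹) = 1.919×10^4 K.

1.92×10^4 K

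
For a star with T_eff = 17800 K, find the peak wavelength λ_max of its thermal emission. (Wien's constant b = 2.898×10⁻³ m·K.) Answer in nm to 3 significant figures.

λ_max = b/T = 2.898×10⁻³ / 17800 = 1.63×10^-7 m = 162.8 nm.

163 nm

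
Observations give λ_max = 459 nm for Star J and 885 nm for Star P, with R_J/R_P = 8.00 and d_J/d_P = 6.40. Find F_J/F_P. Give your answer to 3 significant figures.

Wien's law: T_J/T_P = λ_P/λ_J = 885/459 = 1.928.
L_J/L_P = (R_J/R_P)²(T_J/T_P)⁴ = (8.00)²(1.928)⁴ = 884.5.
F_J/F_P = (L_J/L_P)/(d_J/d_P)² = 884.5/(6.40)² = 21.59.

21.6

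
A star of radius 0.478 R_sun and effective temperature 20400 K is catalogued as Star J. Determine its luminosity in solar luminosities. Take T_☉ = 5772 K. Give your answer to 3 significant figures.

35.7 solar luminosities

L/L_☉ = (R/R_☉)² (T/T_☉)⁴ = (0.478)² × (20400/5772)⁴
       = 0.2285 × (3.534)⁴ = 0.2285 × 156.0 = 35.65.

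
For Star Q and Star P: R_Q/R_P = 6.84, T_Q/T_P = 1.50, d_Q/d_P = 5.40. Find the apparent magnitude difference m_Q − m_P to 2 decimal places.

-2.27

L_Q/L_P = (6.84)²(1.50)⁴ = 236.9.
F_Q/F_P = (L_Q/L_P)/(d_Q/d_P)² = 236.9/29.16 = 8.122.
m_Q − m_P = −2.5 log₁₀(8.122) = -2.27.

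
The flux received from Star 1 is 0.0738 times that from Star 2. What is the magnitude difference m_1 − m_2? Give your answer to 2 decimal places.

2.83

m_1 − m_2 = −2.5 log₁₀(F_1/F_2) = −2.5 log₁₀(0.0738) = −2.5 × (-1.132) = 2.830.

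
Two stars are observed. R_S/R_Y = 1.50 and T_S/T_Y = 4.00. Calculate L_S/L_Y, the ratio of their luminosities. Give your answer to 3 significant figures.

From the Stefan–Boltzmann law, L ∝ R²T⁴, so
L_S/L_Y = (R_S/R_Y)² (T_S/T_Y)⁴ = (1.50)² × (4.00)⁴ = 2.250 × 256.0 = 576.0.

576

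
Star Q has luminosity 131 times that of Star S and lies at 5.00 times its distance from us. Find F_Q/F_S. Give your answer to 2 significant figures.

F = L/(4πd²), so F_Q/F_S = (L_Q/L_S) / (d_Q/d_S)²
= 131 / (5.00)² = 131 / 25.00 = 5.240.

5.2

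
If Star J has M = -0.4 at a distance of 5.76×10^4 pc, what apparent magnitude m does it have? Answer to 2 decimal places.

m = M + 5 log₁₀(d/10 pc) = -0.4 + 5 log₁₀(5.76×10^4/10)
  = -0.4 + 5 × 3.760 = -0.4 + 18.80 = 18.40.

18.40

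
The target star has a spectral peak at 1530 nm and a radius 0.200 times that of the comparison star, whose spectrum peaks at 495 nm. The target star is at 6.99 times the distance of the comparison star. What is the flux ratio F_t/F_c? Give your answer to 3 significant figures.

8.97×10^-6

Wien's law: T_t/T_c = λ_c/λ_t = 495/1530 = 0.3235.
L_t/L_c = (R_t/R_c)²(T_t/T_c)⁴ = (0.200)²(0.3235)⁴ = 4.382×10^-4.
F_t/F_c = (L_t/L_c)/(d_t/d_c)² = 4.382×10^-4/(6.99)² = 8.969×10^-6.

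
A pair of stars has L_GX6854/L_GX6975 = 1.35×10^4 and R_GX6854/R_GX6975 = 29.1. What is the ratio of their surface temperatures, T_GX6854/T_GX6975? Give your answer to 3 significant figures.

2.00

L ∝ R²T⁴ gives T ∝ (L/R²)^(1/4), so
T_GX6854/T_GX6975 = (1.35×10^4 / 29.1²)^(1/4) = (15.94)^(1/4) = 1.998.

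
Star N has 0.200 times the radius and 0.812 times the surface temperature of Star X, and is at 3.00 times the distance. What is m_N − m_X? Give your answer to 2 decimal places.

L_N/L_X = (0.200)²(0.812)⁴ = 0.01739.
F_N/F_X = (L_N/L_X)/(d_N/d_X)² = 0.01739/9.000 = 0.001932.
m_N − m_X = −2.5 log₁₀(0.001932) = 6.78.

6.78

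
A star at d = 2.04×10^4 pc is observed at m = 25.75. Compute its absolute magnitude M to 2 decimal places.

M = m − 5 log₁₀(d/10 pc) = 25.75 − 5 log₁₀(2.04×10^4/10)
  = 25.75 − 5 × 3.310 = 25.75 − 16.55 = 9.20.

9.20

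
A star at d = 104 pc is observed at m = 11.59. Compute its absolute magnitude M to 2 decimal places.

M = m − 5 log₁₀(d/10 pc) = 11.59 − 5 log₁₀(104/10)
  = 11.59 − 5 × 1.017 = 11.59 − 5.09 = 6.50.

6.50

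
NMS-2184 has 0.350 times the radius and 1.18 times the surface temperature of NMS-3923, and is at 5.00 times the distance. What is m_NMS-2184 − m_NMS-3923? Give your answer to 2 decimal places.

5.06

L_NMS-2184/L_NMS-3923 = (0.350)²(1.18)⁴ = 0.2375.
F_NMS-2184/F_NMS-3923 = (L_NMS-2184/L_NMS-3923)/(d_NMS-2184/d_NMS-3923)² = 0.2375/25.00 = 0.009500.
m_NMS-2184 − m_NMS-3923 = −2.5 log₁₀(0.009500) = 5.06.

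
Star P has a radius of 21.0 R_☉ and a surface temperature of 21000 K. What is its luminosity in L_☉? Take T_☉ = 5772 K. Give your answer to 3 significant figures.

L/L_☉ = (R/R_☉)² (T/T_☉)⁴ = (21.0)² × (21000/5772)⁴
       = 441.0 × (3.638)⁴ = 441.0 × 175.2 = 7.727×10^4.

7.73×10^4 L_☉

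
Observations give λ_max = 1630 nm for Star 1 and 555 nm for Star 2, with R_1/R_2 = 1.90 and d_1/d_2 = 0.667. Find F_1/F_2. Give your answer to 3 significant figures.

0.109

Wien's law: T_1/T_2 = λ_2/λ_1 = 555/1630 = 0.3405.
L_1/L_2 = (R_1/R_2)²(T_1/T_2)⁴ = (1.90)²(0.3405)⁴ = 0.04852.
F_1/F_2 = (L_1/L_2)/(d_1/d_2)² = 0.04852/(0.667)² = 0.1091.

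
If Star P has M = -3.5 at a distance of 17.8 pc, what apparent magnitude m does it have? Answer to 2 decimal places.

m = M + 5 log₁₀(d/10 pc) = -3.5 + 5 log₁₀(17.8/10)
  = -3.5 + 5 × 0.250 = -3.5 + 1.25 = -2.25.

-2.25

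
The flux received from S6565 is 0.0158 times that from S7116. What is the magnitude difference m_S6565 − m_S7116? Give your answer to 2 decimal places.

m_S6565 − m_S7116 = −2.5 log₁₀(F_S6565/F_S7116) = −2.5 log₁₀(0.0158) = −2.5 × (-1.801) = 4.503.

4.50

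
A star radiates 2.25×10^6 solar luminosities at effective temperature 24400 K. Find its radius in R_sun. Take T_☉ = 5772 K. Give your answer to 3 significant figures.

83.9 R_sun

R/R_☉ = √(L/L_☉) / (T/T_☉)² = √(2.25×10^6) / (4.227)²
       = 1500 / 17.87 = 83.94.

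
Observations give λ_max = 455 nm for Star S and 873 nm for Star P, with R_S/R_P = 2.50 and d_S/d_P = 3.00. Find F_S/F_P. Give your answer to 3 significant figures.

9.41

Wien's law: T_S/T_P = λ_P/λ_S = 873/455 = 1.919.
L_S/L_P = (R_S/R_P)²(T_S/T_P)⁴ = (2.50)²(1.919)⁴ = 84.70.
F_S/F_P = (L_S/L_P)/(d_S/d_P)² = 84.70/(3.00)² = 9.411.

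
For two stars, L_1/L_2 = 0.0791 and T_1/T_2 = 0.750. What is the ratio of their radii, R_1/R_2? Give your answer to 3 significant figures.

L ∝ R²T⁴ gives R ∝ √L / T², so
R_1/R_2 = √(0.0791) / (0.750)² = 0.2812 / 0.5625 = 0.5000.

0.500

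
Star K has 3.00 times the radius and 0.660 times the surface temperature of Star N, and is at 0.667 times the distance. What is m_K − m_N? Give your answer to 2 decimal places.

-1.46

L_K/L_N = (3.00)²(0.660)⁴ = 1.708.
F_K/F_N = (L_K/L_N)/(d_K/d_N)² = 1.708/0.4449 = 3.839.
m_K − m_N = −2.5 log₁₀(3.839) = -1.46.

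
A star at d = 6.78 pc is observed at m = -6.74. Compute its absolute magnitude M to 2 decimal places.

-5.90

M = m − 5 log₁₀(d/10 pc) = -6.74 − 5 log₁₀(6.78/10)
  = -6.74 − 5 × -0.169 = -6.74 − -0.84 = -5.90.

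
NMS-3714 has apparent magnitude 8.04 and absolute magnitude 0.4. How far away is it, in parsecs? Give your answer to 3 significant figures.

337 pc

m − M = 5 log₁₀(d/10 pc)
8.04 − (0.4) = 7.64 = 5 log₁₀(d/10)
d = 10 × 10^(7.64/5) = 10 × 10^1.528 = 337.3 pc.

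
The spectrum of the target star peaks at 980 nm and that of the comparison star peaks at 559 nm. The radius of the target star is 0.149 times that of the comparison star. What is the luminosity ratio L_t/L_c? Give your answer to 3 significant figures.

Wien's law gives T ∝ 1/λ_max, so T_t/T_c = λ_c/λ_t = 559/980 = 0.5704.
Then L ∝ R²T⁴ gives L_t/L_c = (0.149)² × (0.5704)⁴ = 0.02220 × 0.1059 = 0.002350.

0.00235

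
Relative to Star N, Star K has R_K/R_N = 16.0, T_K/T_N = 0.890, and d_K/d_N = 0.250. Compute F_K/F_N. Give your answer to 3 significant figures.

2.57×10^3

L_K/L_N = (R_K/R_N)²(T_K/T_N)⁴ = (16.0)² × (0.890)⁴ = 160.6.
F_K/F_N = (L_K/L_N)/(d_K/d_N)² = 160.6 / (0.250)² = 2570.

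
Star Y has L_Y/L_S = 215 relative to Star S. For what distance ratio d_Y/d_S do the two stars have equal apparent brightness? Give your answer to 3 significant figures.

Equal flux requires L_Y/d_Y² = L_S/d_S², so d_Y/d_S = √(L_Y/L_S)
= √(215) = 14.66.

14.7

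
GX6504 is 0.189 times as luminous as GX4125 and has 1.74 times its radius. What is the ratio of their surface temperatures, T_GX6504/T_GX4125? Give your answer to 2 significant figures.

0.50

L ∝ R²T⁴ gives T ∝ (L/R²)^(1/4), so
T_GX6504/T_GX4125 = (0.189 / 1.74²)^(1/4) = (0.06243)^(1/4) = 0.4999.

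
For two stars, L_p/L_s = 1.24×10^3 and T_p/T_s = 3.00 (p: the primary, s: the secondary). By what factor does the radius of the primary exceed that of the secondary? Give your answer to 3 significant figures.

3.91

L ∝ R²T⁴ gives R ∝ √L / T², so
R_p/R_s = √(1.24×10^3) / (3.00)² = 35.21 / 9.000 = 3.913.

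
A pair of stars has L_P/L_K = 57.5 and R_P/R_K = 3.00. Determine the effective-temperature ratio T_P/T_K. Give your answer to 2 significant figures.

L ∝ R²T⁴ gives T ∝ (L/R²)^(1/4), so
T_P/T_K = (57.5 / 3.00²)^(1/4) = (6.389)^(1/4) = 1.590.

1.6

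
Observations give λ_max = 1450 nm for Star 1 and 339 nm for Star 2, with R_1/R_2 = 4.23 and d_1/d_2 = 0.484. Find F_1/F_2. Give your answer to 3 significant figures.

Wien's law: T_1/T_2 = λ_2/λ_1 = 339/1450 = 0.2338.
L_1/L_2 = (R_1/R_2)²(T_1/T_2)⁴ = (4.23)²(0.2338)⁴ = 0.05346.
F_1/F_2 = (L_1/L_2)/(d_1/d_2)² = 0.05346/(0.484)² = 0.2282.

0.228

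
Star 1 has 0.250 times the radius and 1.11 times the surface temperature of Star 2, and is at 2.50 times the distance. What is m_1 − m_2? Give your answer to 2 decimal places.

L_1/L_2 = (0.250)²(1.11)⁴ = 0.09488.
F_1/F_2 = (L_1/L_2)/(d_1/d_2)² = 0.09488/6.250 = 0.01518.
m_1 − m_2 = −2.5 log₁₀(0.01518) = 4.55.

4.55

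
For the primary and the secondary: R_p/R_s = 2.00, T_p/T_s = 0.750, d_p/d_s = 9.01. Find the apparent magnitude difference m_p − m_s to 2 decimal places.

4.52

L_p/L_s = (2.00)²(0.750)⁴ = 1.266.
F_p/F_s = (L_p/L_s)/(d_p/d_s)² = 1.266/81.18 = 0.01559.
m_p − m_s = −2.5 log₁₀(0.01559) = 4.52.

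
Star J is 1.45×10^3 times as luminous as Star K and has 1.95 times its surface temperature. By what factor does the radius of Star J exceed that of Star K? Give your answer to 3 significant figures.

L ∝ R²T⁴ gives R ∝ √L / T², so
R_J/R_K = √(1.45×10^3) / (1.95)² = 38.08 / 3.802 = 10.01.

10.0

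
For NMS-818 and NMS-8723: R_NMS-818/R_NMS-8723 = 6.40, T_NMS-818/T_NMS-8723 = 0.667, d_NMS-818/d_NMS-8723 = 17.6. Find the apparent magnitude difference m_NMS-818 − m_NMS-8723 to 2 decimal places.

3.96

L_NMS-818/L_NMS-8723 = (6.40)²(0.667)⁴ = 8.107.
F_NMS-818/F_NMS-8723 = (L_NMS-818/L_NMS-8723)/(d_NMS-818/d_NMS-8723)² = 8.107/309.8 = 0.02617.
m_NMS-818 − m_NMS-8723 = −2.5 log₁₀(0.02617) = 3.96.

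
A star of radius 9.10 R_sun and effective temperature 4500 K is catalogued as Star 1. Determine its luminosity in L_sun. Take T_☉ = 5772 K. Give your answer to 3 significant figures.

L/L_☉ = (R/R_☉)² (T/T_☉)⁴ = (9.10)² × (4500/5772)⁴
       = 82.81 × (0.7796)⁴ = 82.81 × 0.3694 = 30.59.

30.6 L_sun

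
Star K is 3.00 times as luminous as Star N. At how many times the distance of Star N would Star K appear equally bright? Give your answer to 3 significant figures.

1.73

Equal flux requires L_K/d_K² = L_N/d_N², so d_K/d_N = √(L_K/L_N)
= √(3.00) = 1.732.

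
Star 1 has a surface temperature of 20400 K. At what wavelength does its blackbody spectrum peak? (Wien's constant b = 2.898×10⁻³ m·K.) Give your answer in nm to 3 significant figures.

λ_max = b/T = 2.898×10⁻³ / 20400 = 1.42×10^-7 m = 142.1 nm.

142 nm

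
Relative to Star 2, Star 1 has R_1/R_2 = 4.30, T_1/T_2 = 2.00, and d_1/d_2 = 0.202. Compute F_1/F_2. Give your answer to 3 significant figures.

7.25×10^3

L_1/L_2 = (R_1/R_2)²(T_1/T_2)⁴ = (4.30)² × (2.00)⁴ = 295.8.
F_1/F_2 = (L_1/L_2)/(d_1/d_2)² = 295.8 / (0.202)² = 7250.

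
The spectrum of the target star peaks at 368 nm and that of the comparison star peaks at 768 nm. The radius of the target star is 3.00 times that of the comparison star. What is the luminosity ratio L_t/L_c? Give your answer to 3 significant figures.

171

Wien's law gives T ∝ 1/λ_max, so T_t/T_c = λ_c/λ_t = 768/368 = 2.087.
Then L ∝ R²T⁴ gives L_t/L_c = (3.00)² × (2.087)⁴ = 9.000 × 18.97 = 170.7.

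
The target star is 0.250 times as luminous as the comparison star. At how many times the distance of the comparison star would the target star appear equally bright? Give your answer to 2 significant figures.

Equal flux requires L_t/d_t² = L_c/d_c², so d_t/d_c = √(L_t/L_c)
= √(0.250) = 0.5000.

0.50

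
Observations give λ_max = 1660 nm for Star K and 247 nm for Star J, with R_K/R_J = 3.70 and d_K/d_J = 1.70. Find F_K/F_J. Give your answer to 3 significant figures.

0.00232

Wien's law: T_K/T_J = λ_J/λ_K = 247/1660 = 0.1488.
L_K/L_J = (R_K/R_J)²(T_K/T_J)⁴ = (3.70)²(0.1488)⁴ = 0.006711.
F_K/F_J = (L_K/L_J)/(d_K/d_J)² = 0.006711/(1.70)² = 0.002322.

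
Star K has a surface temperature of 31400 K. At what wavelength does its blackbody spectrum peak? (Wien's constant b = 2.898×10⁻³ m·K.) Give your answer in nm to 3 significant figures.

92.3 nm

λ_max = b/T = 2.898×10⁻³ / 31400 = 9.23×10^-8 m = 92.29 nm.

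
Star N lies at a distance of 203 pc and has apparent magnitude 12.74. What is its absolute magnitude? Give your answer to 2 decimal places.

6.20

M = m − 5 log₁₀(d/10 pc) = 12.74 − 5 log₁₀(203/10)
  = 12.74 − 5 × 1.307 = 12.74 − 6.54 = 6.20.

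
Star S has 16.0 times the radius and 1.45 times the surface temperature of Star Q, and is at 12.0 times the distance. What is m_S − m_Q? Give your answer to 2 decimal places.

-2.24

L_S/L_Q = (16.0)²(1.45)⁴ = 1132.
F_S/F_Q = (L_S/L_Q)/(d_S/d_Q)² = 1132/144.0 = 7.859.
m_S − m_Q = −2.5 log₁₀(7.859) = -2.24.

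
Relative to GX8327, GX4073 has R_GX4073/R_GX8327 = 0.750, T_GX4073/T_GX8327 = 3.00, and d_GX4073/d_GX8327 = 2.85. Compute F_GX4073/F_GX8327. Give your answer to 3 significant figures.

L_GX4073/L_GX8327 = (R_GX4073/R_GX8327)²(T_GX4073/T_GX8327)⁴ = (0.750)² × (3.00)⁴ = 45.56.
F_GX4073/F_GX8327 = (L_GX4073/L_GX8327)/(d_GX4073/d_GX8327)² = 45.56 / (2.85)² = 5.609.

5.61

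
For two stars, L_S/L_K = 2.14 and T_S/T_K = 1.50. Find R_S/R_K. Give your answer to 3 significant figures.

L ∝ R²T⁴ gives R ∝ √L / T², so
R_S/R_K = √(2.14) / (1.50)² = 1.463 / 2.250 = 0.6502.

0.650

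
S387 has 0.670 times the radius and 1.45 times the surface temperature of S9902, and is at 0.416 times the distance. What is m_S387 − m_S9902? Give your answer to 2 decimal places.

-2.65

L_S387/L_S9902 = (0.670)²(1.45)⁴ = 1.984.
F_S387/F_S9902 = (L_S387/L_S9902)/(d_S387/d_S9902)² = 1.984/0.1731 = 11.47.
m_S387 − m_S9902 = −2.5 log₁₀(11.47) = -2.65.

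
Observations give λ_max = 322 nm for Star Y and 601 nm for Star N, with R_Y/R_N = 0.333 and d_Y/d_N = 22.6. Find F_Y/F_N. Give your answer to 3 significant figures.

0.00263

Wien's law: T_Y/T_N = λ_N/λ_Y = 601/322 = 1.866.
L_Y/L_N = (R_Y/R_N)²(T_Y/T_N)⁴ = (0.333)²(1.866)⁴ = 1.346.
F_Y/F_N = (L_Y/L_N)/(d_Y/d_N)² = 1.346/(22.6)² = 0.002635.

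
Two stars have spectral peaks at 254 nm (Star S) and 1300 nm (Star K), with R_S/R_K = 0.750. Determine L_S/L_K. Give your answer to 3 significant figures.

Wien's law gives T ∝ 1/λ_max, so T_S/T_K = λ_K/λ_S = 1300/254 = 5.118.
Then L ∝ R²T⁴ gives L_S/L_K = (0.750)² × (5.118)⁴ = 0.5625 × 686.2 = 386.0.

386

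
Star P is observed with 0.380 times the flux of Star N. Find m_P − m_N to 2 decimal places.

m_P − m_N = −2.5 log₁₀(F_P/F_N) = −2.5 log₁₀(0.380) = −2.5 × (-0.420) = 1.051.

1.05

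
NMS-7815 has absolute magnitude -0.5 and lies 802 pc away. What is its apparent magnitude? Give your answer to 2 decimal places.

9.02

m = M + 5 log₁₀(d/10 pc) = -0.5 + 5 log₁₀(802/10)
  = -0.5 + 5 × 1.904 = -0.5 + 9.52 = 9.02.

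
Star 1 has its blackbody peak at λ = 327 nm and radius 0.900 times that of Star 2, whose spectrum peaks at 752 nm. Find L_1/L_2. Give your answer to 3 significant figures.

22.7

Wien's law gives T ∝ 1/λ_max, so T_1/T_2 = λ_2/λ_1 = 752/327 = 2.300.
Then L ∝ R²T⁴ gives L_1/L_2 = (0.900)² × (2.300)⁴ = 0.8100 × 27.97 = 22.66.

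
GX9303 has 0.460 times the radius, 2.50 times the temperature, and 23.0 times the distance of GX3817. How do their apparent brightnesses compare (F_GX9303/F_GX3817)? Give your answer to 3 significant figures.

0.0156

L_GX9303/L_GX3817 = (R_GX9303/R_GX3817)²(T_GX9303/T_GX3817)⁴ = (0.460)² × (2.50)⁴ = 8.266.
F_GX9303/F_GX3817 = (L_GX9303/L_GX3817)/(d_GX9303/d_GX3817)² = 8.266 / (23.0)² = 0.01562.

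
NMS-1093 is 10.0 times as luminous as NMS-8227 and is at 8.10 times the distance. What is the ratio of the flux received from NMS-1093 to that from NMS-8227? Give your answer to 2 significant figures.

F = L/(4πd²), so F_NMS-1093/F_NMS-8227 = (L_NMS-1093/L_NMS-8227) / (d_NMS-1093/d_NMS-8227)²
= 10.0 / (8.10)² = 10.0 / 65.61 = 0.1524.

0.15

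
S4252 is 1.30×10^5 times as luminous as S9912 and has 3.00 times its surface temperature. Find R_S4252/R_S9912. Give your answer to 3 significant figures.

40.1

L ∝ R²T⁴ gives R ∝ √L / T², so
R_S4252/R_S9912 = √(1.30×10^5) / (3.00)² = 360.6 / 9.000 = 40.06.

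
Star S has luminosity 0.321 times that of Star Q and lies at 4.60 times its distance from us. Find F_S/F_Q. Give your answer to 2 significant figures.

F = L/(4πd²), so F_S/F_Q = (L_S/L_Q) / (d_S/d_Q)²
= 0.321 / (4.60)² = 0.321 / 21.16 = 0.01517.

0.015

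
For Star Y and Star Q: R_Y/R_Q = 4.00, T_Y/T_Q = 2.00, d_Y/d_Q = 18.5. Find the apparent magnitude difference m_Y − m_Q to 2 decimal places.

0.32

L_Y/L_Q = (4.00)²(2.00)⁴ = 256.0.
F_Y/F_Q = (L_Y/L_Q)/(d_Y/d_Q)² = 256.0/342.2 = 0.7480.
m_Y − m_Q = −2.5 log₁₀(0.7480) = 0.32.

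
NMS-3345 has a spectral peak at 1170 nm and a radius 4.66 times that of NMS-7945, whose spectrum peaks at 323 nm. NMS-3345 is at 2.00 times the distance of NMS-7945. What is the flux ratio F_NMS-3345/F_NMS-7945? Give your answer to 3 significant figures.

Wien's law: T_NMS-3345/T_NMS-7945 = λ_NMS-7945/λ_NMS-3345 = 323/1170 = 0.2761.
L_NMS-3345/L_NMS-7945 = (R_NMS-3345/R_NMS-7945)²(T_NMS-3345/T_NMS-7945)⁴ = (4.66)²(0.2761)⁴ = 0.1261.
F_NMS-3345/F_NMS-7945 = (L_NMS-3345/L_NMS-7945)/(d_NMS-3345/d_NMS-7945)² = 0.1261/(2.00)² = 0.03153.

0.0315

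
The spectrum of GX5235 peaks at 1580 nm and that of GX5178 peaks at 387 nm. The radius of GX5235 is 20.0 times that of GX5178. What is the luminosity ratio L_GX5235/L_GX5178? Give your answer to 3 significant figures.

Wien's law gives T ∝ 1/λ_max, so T_GX5235/T_GX5178 = λ_GX5178/λ_GX5235 = 387/1580 = 0.2449.
Then L ∝ R²T⁴ gives L_GX5235/L_GX5178 = (20.0)² × (0.2449)⁴ = 400.0 × 0.003599 = 1.440.

1.44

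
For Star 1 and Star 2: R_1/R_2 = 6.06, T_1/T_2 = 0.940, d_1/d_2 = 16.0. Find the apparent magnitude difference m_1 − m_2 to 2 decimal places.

2.38

L_1/L_2 = (6.06)²(0.940)⁴ = 28.67.
F_1/F_2 = (L_1/L_2)/(d_1/d_2)² = 28.67/256.0 = 0.1120.
m_1 − m_2 = −2.5 log₁₀(0.1120) = 2.38.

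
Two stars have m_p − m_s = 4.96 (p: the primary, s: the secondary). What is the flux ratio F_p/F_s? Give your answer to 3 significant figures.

0.0104

F_p/F_s = 10^(−(m_p − m_s)/2.5) = 10^(-4.96/2.5) = 10^-1.984 = 0.01038.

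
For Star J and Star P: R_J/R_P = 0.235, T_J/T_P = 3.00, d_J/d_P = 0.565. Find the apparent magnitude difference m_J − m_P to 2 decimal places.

-2.87

L_J/L_P = (0.235)²(3.00)⁴ = 4.473.
F_J/F_P = (L_J/L_P)/(d_J/d_P)² = 4.473/0.3192 = 14.01.
m_J − m_P = −2.5 log₁₀(14.01) = -2.87.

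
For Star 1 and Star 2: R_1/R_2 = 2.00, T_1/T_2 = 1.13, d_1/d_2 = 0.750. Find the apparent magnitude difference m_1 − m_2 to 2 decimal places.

-2.66

L_1/L_2 = (2.00)²(1.13)⁴ = 6.522.
F_1/F_2 = (L_1/L_2)/(d_1/d_2)² = 6.522/0.5625 = 11.59.
m_1 − m_2 = −2.5 log₁₀(11.59) = -2.66.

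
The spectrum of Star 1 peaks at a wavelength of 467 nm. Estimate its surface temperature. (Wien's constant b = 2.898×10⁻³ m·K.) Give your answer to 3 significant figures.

6.21×10^3 K

T = b/λ_max = 2.898×10⁻³ / (467×10⁻⁹) = 6206 K.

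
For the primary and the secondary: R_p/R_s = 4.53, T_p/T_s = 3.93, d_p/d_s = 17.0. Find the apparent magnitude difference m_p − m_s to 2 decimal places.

L_p/L_s = (4.53)²(3.93)⁴ = 4895.
F_p/F_s = (L_p/L_s)/(d_p/d_s)² = 4895/289.0 = 16.94.
m_p − m_s = −2.5 log₁₀(16.94) = -3.07.

-3.07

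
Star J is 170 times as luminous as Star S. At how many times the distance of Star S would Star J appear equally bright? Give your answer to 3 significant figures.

13.0

Equal flux requires L_J/d_J² = L_S/d_S², so d_J/d_S = √(L_J/L_S)
= √(170) = 13.04.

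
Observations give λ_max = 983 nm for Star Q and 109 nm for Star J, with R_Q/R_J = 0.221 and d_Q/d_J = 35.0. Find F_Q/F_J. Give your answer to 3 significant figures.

Wien's law: T_Q/T_J = λ_J/λ_Q = 109/983 = 0.1109.
L_Q/L_J = (R_Q/R_J)²(T_Q/T_J)⁴ = (0.221)²(0.1109)⁴ = 7.384×10^-6.
F_Q/F_J = (L_Q/L_J)/(d_Q/d_J)² = 7.384×10^-6/(35.0)² = 6.028×10^-9.

6.03×10^-9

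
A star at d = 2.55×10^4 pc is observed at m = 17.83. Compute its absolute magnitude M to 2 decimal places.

M = m − 5 log₁₀(d/10 pc) = 17.83 − 5 log₁₀(2.55×10^4/10)
  = 17.83 − 5 × 3.407 = 17.83 − 17.03 = 0.80.

0.80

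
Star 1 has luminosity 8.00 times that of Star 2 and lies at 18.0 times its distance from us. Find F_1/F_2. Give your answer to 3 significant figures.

F = L/(4πd²), so F_1/F_2 = (L_1/L_2) / (d_1/d_2)²
= 8.00 / (18.0)² = 8.00 / 324.0 = 0.02469.

0.0247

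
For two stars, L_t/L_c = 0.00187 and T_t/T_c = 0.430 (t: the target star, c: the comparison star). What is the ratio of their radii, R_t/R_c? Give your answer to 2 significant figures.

0.23

L ∝ R²T⁴ gives R ∝ √L / T², so
R_t/R_c = √(0.00187) / (0.430)² = 0.04324 / 0.1849 = 0.2339.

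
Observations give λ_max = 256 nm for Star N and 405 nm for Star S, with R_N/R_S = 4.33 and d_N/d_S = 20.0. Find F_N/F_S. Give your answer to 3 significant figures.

Wien's law: T_N/T_S = λ_S/λ_N = 405/256 = 1.582.
L_N/L_S = (R_N/R_S)²(T_N/T_S)⁴ = (4.33)²(1.582)⁴ = 117.4.
F_N/F_S = (L_N/L_S)/(d_N/d_S)² = 117.4/(20.0)² = 0.2936.

0.294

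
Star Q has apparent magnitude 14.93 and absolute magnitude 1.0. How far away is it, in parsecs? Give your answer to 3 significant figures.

6.11×10^3 pc

m − M = 5 log₁₀(d/10 pc)
14.93 − (1.0) = 13.93 = 5 log₁₀(d/10)
d = 10 × 10^(13.93/5) = 10 × 10^2.786 = 6109 pc.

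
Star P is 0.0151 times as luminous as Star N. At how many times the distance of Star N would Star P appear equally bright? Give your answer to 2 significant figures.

Equal flux requires L_P/d_P² = L_N/d_N², so d_P/d_N = √(L_P/L_N)
= √(0.0151) = 0.1229.

0.12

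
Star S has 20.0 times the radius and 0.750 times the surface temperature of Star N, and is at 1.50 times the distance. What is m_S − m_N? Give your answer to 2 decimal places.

L_S/L_N = (20.0)²(0.750)⁴ = 126.6.
F_S/F_N = (L_S/L_N)/(d_S/d_N)² = 126.6/2.250 = 56.25.
m_S − m_N = −2.5 log₁₀(56.25) = -4.38.

-4.38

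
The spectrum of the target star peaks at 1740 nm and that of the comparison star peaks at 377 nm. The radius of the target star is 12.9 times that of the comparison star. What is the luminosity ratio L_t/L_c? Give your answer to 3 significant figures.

0.367

Wien's law gives T ∝ 1/λ_max, so T_t/T_c = λ_c/λ_t = 377/1740 = 0.2167.
Then L ∝ R²T⁴ gives L_t/L_c = (12.9)² × (0.2167)⁴ = 166.4 × 0.002204 = 0.3667.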